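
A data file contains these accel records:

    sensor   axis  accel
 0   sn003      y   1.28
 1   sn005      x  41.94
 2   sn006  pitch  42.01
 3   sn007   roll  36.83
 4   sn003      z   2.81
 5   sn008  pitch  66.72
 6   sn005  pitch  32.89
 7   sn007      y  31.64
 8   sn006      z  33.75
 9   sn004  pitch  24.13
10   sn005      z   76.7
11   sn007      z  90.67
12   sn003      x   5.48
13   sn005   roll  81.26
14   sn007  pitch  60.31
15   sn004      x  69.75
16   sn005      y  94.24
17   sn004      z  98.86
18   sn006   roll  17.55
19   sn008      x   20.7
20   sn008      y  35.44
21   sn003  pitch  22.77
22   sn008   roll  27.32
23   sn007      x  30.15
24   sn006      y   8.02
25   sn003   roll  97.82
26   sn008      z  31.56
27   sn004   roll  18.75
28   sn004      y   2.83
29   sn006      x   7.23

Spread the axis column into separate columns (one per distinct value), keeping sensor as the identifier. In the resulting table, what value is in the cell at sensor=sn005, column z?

76.7

Wide layout: rows indexed by sensor, columns are the 5 distinct axis values (y, x, pitch, roll, z).
Cell (sensor=sn005, axis=z) draws from the long row where sensor=sn005 and axis=z, which has accel=76.7.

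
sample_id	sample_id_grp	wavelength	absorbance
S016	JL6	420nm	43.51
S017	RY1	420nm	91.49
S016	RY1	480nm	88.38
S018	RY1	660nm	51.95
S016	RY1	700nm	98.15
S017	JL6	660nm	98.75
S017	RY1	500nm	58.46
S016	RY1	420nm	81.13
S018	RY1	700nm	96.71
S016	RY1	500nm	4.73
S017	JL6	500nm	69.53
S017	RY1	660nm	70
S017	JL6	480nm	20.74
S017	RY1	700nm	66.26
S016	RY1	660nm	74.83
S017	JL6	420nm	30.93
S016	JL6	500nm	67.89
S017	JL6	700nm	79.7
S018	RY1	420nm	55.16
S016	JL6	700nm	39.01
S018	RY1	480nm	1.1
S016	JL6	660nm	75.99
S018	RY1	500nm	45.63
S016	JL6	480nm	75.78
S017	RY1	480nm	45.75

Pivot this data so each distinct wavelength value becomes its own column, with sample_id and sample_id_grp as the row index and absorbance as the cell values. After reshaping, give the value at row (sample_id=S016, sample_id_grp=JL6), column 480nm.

75.78

Wide layout: rows indexed by sample_id and sample_id_grp, columns are the 5 distinct wavelength values (420nm, 480nm, 660nm, 700nm, 500nm).
Cell (sample_id=S016, sample_id_grp=JL6, wavelength=480nm) draws from the long row where sample_id=S016, sample_id_grp=JL6 and wavelength=480nm, which has absorbance=75.78.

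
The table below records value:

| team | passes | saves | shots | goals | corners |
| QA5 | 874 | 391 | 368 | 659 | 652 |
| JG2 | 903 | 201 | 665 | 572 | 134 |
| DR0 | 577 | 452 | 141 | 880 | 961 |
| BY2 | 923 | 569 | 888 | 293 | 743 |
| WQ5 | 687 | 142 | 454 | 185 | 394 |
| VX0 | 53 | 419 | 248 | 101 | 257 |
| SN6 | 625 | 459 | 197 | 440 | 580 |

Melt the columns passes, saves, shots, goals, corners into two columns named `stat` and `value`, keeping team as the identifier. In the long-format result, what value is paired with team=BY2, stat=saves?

569

Unpivoting turns each (team, wide-column) pair into one long row.
The wide cell at row BY2, column saves holds 569, so the long row (BY2, saves) has value=569.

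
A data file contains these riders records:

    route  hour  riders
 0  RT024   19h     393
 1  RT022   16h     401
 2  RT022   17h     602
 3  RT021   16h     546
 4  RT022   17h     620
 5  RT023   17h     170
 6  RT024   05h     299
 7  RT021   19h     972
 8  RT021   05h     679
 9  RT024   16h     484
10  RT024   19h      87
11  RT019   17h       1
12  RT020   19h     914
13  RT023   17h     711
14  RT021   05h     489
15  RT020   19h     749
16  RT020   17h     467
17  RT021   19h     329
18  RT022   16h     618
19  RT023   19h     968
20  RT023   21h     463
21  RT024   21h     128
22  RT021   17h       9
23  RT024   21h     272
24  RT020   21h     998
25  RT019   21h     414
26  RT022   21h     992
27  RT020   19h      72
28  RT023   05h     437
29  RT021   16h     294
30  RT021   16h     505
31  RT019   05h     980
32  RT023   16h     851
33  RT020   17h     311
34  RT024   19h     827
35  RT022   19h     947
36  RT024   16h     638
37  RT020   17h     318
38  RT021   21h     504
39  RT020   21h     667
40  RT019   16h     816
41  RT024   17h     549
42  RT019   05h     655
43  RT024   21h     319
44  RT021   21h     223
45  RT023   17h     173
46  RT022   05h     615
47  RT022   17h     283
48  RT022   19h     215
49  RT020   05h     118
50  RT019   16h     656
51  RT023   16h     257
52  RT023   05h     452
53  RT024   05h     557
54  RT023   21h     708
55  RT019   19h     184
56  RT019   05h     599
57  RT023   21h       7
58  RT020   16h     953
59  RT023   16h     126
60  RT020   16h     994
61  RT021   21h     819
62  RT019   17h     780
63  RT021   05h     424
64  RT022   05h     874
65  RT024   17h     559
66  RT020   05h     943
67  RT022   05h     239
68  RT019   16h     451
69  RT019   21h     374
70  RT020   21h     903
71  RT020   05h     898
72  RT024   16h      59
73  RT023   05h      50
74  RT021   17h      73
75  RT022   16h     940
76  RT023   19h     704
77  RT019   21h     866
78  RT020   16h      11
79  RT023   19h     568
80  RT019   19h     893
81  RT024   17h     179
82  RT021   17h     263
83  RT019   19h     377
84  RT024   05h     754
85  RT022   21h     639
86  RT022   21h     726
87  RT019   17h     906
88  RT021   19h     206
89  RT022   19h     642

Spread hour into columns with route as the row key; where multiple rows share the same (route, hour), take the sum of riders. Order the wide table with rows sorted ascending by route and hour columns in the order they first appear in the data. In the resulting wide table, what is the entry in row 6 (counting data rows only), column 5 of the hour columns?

With rows sorted ascending by route, row 6 is route=RT024. hour columns in first-appearance order: 19h, 16h, 17h, 05h, 21h; column 5 is 21h.
Long rows with route=RT024, hour=21h: 128 + 272 + 319 = 719.

719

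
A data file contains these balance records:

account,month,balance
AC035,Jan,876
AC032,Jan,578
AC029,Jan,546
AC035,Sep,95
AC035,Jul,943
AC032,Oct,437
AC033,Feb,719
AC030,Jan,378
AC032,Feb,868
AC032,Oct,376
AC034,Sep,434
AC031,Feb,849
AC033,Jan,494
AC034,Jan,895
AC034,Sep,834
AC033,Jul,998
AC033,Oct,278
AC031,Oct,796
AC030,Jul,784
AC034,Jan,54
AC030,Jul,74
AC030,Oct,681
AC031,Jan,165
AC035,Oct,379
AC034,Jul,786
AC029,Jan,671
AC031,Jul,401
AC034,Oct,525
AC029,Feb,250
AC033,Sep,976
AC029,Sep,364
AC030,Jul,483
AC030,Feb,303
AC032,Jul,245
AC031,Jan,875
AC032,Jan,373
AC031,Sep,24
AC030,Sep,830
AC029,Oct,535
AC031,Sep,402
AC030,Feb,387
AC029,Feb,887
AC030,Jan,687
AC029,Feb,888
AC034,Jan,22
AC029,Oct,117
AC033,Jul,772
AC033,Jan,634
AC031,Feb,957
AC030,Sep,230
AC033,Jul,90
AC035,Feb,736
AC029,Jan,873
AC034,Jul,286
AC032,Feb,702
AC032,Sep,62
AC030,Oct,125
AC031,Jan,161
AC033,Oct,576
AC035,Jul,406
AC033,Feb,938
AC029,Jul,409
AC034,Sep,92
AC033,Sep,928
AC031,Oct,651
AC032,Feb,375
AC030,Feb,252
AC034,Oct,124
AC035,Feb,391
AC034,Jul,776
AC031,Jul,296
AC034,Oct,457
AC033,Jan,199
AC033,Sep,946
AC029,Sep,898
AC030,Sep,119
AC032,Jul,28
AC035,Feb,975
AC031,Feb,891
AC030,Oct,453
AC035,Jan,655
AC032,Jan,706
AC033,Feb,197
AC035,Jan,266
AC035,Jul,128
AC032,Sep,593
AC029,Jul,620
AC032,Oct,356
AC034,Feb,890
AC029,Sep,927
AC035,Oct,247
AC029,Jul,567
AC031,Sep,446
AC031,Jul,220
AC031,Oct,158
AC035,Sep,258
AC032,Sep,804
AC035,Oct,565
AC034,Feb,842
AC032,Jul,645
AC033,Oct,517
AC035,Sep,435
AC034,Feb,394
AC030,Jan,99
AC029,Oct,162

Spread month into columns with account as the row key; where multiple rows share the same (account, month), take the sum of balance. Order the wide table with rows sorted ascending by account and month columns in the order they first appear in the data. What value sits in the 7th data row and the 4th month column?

1191

With rows sorted ascending by account, row 7 is account=AC035. month columns in first-appearance order: Jan, Sep, Jul, Oct, Feb; column 4 is Oct.
Long rows with account=AC035, month=Oct: 379 + 247 + 565 = 1191.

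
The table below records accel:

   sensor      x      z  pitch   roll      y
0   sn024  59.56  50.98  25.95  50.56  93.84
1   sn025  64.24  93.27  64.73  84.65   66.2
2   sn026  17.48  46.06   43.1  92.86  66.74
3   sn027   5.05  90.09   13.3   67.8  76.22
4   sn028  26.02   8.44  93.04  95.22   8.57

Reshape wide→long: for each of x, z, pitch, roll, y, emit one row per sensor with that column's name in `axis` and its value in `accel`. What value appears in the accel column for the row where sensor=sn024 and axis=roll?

50.56

Unpivoting turns each (sensor, wide-column) pair into one long row.
The wide cell at row sn024, column roll holds 50.56, so the long row (sn024, roll) has accel=50.56.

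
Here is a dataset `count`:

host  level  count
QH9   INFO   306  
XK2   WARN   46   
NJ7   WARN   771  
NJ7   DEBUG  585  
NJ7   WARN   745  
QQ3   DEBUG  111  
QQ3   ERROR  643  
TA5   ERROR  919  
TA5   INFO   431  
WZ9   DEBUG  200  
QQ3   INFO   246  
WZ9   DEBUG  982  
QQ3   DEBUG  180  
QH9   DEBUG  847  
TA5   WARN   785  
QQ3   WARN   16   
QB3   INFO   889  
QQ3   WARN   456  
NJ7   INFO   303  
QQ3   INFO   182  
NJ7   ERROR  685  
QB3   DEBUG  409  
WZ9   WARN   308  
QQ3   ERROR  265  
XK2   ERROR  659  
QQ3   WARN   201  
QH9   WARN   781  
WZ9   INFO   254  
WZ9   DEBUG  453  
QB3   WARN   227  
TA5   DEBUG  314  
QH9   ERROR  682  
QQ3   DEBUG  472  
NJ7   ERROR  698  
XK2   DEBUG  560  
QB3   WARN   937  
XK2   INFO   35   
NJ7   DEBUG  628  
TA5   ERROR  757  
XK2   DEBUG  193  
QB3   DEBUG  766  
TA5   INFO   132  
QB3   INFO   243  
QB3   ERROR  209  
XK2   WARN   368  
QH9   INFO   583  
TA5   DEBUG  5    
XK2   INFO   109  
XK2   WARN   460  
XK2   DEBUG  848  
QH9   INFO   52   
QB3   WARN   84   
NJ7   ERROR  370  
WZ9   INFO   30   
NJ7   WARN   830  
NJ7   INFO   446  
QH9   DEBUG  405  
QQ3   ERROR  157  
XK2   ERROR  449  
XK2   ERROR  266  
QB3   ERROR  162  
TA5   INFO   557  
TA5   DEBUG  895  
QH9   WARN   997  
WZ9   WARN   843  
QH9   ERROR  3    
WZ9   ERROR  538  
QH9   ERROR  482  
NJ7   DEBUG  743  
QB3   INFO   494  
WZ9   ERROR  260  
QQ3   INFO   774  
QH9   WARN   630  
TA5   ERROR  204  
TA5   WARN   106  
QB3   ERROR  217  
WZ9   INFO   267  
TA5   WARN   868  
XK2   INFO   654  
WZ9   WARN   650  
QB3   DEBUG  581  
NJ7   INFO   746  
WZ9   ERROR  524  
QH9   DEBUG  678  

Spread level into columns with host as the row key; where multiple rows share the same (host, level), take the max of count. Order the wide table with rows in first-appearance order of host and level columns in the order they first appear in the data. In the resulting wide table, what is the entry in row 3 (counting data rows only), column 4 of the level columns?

698

With rows in first-appearance order of host, row 3 is host=NJ7. level columns in first-appearance order: INFO, WARN, DEBUG, ERROR; column 4 is ERROR.
Long rows with host=NJ7, level=ERROR: max(685, 698, 370) = 698.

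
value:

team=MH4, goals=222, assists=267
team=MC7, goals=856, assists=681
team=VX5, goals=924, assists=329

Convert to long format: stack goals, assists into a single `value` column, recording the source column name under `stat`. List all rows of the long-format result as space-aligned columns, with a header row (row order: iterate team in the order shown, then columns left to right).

team  stat     value
MH4   goals    222  
MH4   assists  267  
MC7   goals    856  
MC7   assists  681  
VX5   goals    924  
VX5   assists  329  

Each (team, column) pair becomes one row: 3 × 2 = 6 rows.
For example, (MH4, goals) → value=222.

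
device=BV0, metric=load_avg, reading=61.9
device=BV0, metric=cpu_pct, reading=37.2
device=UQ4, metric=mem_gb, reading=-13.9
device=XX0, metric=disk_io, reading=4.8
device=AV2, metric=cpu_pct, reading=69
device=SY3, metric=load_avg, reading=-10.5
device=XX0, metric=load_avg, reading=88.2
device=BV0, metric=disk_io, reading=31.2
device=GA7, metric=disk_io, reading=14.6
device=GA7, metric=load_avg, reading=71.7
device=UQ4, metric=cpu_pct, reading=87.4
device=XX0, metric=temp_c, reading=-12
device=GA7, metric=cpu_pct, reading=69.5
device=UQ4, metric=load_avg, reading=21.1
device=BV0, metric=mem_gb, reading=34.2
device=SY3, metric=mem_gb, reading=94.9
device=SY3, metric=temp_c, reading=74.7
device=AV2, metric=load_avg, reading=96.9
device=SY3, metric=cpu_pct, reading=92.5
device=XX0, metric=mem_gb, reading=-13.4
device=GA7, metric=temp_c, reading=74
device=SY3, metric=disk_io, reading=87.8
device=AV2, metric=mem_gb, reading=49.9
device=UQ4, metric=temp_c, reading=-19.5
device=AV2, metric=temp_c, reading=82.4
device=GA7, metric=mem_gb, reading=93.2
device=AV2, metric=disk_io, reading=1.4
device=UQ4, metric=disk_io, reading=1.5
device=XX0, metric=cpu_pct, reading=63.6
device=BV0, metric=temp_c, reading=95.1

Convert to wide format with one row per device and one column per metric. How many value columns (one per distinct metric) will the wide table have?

5 distinct metric values: temp_c, disk_io, mem_gb, load_avg, cpu_pct.

5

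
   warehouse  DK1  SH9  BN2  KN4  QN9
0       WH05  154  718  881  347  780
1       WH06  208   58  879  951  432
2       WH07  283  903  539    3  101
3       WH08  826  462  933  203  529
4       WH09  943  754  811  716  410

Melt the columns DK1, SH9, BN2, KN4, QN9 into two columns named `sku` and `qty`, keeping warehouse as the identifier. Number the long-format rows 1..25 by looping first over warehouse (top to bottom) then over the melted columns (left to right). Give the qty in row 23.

25 rows total (5 × 5). Row 23: index ⌊(23-1)/5⌋ = 4 into warehouse → WH09; (23-1) mod 5 = 2 into the melted columns → BN2.
So row 23 is (WH09, BN2, 811); qty = 811.

811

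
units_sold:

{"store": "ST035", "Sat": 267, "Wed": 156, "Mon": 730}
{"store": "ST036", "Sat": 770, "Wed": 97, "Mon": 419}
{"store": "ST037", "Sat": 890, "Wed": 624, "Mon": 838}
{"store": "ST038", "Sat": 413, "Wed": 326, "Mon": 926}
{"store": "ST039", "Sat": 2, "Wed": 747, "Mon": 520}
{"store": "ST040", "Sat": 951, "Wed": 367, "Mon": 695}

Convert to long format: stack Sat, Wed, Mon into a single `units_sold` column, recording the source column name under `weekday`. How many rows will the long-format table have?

18

6 store values × 3 melted columns = 18 rows.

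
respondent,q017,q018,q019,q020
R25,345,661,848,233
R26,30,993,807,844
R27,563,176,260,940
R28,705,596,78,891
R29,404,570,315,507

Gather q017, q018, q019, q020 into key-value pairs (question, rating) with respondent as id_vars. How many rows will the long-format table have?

20

5 respondent values × 4 melted columns = 20 rows.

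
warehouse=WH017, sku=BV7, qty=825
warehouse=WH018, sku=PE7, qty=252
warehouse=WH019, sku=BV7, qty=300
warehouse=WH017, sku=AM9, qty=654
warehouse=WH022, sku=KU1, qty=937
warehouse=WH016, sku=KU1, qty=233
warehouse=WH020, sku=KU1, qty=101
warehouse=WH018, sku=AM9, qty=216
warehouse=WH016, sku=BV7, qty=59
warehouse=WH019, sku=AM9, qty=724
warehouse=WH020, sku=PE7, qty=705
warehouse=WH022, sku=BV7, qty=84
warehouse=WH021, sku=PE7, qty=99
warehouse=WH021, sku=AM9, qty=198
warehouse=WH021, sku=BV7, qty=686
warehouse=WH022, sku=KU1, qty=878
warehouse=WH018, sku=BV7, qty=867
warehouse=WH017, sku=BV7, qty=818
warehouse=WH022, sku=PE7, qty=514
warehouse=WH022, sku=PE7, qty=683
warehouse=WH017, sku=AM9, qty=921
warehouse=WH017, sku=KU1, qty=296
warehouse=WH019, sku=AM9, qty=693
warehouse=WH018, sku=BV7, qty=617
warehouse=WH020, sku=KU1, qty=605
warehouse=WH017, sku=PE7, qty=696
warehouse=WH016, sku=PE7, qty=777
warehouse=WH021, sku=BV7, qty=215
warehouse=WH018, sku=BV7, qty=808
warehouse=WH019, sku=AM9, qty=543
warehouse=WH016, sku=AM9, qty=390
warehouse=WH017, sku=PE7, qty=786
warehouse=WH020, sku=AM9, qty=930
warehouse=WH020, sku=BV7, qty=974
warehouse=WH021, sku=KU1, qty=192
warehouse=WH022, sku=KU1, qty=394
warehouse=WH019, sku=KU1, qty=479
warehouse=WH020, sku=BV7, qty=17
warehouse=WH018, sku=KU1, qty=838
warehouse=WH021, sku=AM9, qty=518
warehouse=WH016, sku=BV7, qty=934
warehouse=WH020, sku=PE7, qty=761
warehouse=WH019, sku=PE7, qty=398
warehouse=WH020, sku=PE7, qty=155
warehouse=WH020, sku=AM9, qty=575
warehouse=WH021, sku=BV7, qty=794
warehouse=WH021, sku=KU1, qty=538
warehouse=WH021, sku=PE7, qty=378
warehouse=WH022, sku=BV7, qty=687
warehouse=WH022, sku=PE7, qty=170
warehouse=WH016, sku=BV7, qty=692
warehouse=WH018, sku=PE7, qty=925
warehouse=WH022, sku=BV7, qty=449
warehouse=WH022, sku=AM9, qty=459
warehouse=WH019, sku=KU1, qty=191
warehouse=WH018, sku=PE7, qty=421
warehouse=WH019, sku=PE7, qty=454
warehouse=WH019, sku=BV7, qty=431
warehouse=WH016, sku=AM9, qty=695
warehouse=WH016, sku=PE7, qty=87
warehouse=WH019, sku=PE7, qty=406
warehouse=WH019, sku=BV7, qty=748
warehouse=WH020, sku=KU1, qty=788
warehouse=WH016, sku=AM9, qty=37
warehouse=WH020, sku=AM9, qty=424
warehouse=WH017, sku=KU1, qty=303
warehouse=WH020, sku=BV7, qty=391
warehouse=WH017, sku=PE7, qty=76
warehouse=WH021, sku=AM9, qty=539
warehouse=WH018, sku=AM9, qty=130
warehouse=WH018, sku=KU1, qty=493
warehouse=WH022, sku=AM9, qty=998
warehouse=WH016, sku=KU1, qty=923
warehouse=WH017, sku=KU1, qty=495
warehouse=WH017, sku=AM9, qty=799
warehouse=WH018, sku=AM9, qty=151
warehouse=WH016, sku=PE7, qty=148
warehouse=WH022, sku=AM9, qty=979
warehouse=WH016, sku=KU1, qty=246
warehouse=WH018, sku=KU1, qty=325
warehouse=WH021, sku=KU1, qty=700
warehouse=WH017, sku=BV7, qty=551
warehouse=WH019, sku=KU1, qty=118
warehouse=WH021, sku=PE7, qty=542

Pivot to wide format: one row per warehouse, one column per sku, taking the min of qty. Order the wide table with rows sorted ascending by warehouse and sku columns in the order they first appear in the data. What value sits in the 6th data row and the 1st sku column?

With rows sorted ascending by warehouse, row 6 is warehouse=WH021. sku columns in first-appearance order: BV7, PE7, AM9, KU1; column 1 is BV7.
Long rows with warehouse=WH021, sku=BV7: min(686, 215, 794) = 215.

215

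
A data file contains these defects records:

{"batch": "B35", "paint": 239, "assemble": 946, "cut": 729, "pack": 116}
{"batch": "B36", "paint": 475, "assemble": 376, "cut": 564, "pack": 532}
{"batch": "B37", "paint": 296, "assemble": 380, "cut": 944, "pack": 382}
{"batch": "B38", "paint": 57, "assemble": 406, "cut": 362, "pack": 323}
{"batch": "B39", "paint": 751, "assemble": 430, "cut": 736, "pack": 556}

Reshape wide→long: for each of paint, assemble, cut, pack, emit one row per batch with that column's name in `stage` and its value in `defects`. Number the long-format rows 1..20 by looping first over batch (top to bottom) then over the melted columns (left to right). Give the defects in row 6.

376

20 rows total (5 × 4). Row 6: index ⌊(6-1)/4⌋ = 1 into batch → B36; (6-1) mod 4 = 1 into the melted columns → assemble.
So row 6 is (B36, assemble, 376); defects = 376.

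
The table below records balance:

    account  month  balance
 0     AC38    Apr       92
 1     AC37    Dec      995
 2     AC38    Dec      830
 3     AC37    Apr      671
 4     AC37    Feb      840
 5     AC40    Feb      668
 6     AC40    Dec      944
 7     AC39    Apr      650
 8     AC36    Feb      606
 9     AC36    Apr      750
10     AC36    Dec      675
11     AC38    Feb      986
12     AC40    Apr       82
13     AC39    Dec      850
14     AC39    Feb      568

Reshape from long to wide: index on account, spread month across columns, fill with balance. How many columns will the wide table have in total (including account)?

1 column for account plus 3 distinct month values → 4 columns.

4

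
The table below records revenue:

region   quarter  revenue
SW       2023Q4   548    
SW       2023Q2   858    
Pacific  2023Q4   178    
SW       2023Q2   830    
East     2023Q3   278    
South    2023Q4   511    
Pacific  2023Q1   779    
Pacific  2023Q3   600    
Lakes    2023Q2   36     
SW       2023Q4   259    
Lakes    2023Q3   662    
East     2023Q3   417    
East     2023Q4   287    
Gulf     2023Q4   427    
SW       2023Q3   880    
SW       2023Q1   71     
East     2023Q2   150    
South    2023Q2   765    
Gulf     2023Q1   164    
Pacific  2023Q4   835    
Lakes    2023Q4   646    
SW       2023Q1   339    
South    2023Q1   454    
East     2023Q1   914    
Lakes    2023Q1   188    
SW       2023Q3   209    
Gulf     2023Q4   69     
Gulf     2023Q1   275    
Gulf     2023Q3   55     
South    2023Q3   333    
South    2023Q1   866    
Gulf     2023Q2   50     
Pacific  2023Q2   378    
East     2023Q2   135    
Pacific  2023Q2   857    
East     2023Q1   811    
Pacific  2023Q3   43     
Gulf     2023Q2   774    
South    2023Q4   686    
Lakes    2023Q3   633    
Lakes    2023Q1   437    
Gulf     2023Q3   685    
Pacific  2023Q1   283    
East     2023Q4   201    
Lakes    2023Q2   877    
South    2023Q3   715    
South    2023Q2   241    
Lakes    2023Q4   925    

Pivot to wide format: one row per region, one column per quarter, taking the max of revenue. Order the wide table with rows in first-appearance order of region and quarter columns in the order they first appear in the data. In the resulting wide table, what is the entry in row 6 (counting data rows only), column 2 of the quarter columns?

774

With rows in first-appearance order of region, row 6 is region=Gulf. quarter columns in first-appearance order: 2023Q4, 2023Q2, 2023Q3, 2023Q1; column 2 is 2023Q2.
Long rows with region=Gulf, quarter=2023Q2: max(50, 774) = 774.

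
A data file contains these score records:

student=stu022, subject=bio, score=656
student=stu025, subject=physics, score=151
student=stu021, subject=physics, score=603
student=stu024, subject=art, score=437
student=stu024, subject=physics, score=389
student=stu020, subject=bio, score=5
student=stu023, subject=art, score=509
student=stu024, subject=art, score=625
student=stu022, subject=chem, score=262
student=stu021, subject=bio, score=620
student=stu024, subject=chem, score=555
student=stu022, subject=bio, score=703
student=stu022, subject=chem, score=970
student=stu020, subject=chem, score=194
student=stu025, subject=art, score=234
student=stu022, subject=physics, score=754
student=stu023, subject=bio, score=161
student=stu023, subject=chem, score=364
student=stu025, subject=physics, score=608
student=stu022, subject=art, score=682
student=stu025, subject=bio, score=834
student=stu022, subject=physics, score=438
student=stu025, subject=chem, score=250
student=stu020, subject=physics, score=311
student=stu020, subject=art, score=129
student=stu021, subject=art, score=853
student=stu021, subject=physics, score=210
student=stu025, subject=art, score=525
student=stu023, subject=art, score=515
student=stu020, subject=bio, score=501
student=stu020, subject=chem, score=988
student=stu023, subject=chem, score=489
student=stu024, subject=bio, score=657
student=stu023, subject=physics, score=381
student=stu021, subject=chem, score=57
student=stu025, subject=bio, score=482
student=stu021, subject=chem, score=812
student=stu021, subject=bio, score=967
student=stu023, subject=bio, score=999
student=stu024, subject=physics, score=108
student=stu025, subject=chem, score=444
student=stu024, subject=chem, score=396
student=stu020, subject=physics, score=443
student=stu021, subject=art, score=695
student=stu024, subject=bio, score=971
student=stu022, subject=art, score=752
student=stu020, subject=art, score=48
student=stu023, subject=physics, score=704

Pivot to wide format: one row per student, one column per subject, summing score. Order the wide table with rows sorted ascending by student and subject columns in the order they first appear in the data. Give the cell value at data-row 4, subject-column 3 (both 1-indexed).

With rows sorted ascending by student, row 4 is student=stu023. subject columns in first-appearance order: bio, physics, art, chem; column 3 is art.
Long rows with student=stu023, subject=art: 509 + 515 = 1024.

1024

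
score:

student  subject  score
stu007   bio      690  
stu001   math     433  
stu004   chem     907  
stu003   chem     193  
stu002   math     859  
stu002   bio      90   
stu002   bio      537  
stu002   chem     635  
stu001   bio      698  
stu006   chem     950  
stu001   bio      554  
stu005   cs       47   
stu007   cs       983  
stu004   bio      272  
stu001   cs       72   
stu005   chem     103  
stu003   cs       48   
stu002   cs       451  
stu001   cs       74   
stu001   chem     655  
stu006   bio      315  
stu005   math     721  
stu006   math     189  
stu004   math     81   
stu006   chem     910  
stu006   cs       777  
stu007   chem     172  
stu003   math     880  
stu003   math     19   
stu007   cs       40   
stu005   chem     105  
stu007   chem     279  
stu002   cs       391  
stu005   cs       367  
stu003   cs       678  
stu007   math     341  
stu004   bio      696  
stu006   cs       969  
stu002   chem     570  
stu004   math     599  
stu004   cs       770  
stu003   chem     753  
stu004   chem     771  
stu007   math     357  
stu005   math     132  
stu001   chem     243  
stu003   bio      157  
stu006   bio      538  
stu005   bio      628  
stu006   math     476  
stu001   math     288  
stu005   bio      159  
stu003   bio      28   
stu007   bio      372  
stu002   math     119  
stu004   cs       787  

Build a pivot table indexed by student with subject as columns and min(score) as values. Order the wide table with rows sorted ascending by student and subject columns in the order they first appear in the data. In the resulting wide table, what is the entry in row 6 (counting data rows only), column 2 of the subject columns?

With rows sorted ascending by student, row 6 is student=stu006. subject columns in first-appearance order: bio, math, chem, cs; column 2 is math.
Long rows with student=stu006, subject=math: min(189, 476) = 189.

189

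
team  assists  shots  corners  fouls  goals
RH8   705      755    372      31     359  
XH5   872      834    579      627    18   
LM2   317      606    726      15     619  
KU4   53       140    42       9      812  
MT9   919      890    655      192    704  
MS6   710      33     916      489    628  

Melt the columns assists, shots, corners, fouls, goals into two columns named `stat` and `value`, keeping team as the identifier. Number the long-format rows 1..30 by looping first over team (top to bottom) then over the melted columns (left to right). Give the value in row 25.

30 rows total (6 × 5). Row 25: index ⌊(25-1)/5⌋ = 4 into team → MT9; (25-1) mod 5 = 4 into the melted columns → goals.
So row 25 is (MT9, goals, 704); value = 704.

704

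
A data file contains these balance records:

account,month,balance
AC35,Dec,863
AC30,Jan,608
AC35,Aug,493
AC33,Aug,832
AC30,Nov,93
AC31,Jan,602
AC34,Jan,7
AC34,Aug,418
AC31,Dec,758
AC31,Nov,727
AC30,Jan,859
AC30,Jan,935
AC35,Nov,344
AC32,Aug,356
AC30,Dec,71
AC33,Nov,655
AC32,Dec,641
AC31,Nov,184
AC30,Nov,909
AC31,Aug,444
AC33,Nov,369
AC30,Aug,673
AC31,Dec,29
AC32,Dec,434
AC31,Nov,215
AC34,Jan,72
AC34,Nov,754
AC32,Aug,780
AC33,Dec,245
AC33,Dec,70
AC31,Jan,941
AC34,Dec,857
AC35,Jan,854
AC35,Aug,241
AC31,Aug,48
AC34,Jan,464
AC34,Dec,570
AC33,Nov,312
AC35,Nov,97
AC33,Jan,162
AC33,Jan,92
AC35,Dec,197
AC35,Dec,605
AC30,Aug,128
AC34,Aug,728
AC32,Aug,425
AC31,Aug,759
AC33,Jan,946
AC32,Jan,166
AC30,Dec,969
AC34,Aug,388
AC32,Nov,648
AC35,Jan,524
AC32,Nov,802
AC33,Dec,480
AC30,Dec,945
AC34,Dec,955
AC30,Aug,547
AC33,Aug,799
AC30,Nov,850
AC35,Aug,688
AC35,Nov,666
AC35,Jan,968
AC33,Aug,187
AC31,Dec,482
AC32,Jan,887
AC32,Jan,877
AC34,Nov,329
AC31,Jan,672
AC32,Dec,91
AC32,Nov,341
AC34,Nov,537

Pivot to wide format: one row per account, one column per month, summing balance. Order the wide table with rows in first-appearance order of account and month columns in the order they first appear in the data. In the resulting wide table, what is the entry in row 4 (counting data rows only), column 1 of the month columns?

1269

With rows in first-appearance order of account, row 4 is account=AC31. month columns in first-appearance order: Dec, Jan, Aug, Nov; column 1 is Dec.
Long rows with account=AC31, month=Dec: 758 + 29 + 482 = 1269.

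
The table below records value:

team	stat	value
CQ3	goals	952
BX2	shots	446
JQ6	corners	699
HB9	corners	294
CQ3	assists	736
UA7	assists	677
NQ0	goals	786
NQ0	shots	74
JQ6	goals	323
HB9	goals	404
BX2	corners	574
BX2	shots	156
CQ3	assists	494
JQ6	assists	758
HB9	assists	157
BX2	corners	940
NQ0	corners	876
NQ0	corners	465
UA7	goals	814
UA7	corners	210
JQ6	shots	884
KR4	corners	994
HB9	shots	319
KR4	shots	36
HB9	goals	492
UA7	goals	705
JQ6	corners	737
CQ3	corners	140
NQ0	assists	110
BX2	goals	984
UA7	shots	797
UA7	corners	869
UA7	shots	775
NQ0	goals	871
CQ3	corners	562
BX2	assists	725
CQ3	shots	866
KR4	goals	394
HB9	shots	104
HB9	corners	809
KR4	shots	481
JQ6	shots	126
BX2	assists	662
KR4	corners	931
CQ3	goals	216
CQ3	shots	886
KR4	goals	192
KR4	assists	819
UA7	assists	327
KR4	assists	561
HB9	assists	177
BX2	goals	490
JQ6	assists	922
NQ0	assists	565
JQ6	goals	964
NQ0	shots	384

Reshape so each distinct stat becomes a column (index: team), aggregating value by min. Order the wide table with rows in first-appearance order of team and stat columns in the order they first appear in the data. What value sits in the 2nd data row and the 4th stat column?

With rows in first-appearance order of team, row 2 is team=BX2. stat columns in first-appearance order: goals, shots, corners, assists; column 4 is assists.
Long rows with team=BX2, stat=assists: min(725, 662) = 662.

662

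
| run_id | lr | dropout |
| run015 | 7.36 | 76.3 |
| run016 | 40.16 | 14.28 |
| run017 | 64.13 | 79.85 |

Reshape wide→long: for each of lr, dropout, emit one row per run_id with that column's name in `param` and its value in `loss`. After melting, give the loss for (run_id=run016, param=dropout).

Unpivoting turns each (run_id, wide-column) pair into one long row.
The wide cell at row run016, column dropout holds 14.28, so the long row (run016, dropout) has loss=14.28.

14.28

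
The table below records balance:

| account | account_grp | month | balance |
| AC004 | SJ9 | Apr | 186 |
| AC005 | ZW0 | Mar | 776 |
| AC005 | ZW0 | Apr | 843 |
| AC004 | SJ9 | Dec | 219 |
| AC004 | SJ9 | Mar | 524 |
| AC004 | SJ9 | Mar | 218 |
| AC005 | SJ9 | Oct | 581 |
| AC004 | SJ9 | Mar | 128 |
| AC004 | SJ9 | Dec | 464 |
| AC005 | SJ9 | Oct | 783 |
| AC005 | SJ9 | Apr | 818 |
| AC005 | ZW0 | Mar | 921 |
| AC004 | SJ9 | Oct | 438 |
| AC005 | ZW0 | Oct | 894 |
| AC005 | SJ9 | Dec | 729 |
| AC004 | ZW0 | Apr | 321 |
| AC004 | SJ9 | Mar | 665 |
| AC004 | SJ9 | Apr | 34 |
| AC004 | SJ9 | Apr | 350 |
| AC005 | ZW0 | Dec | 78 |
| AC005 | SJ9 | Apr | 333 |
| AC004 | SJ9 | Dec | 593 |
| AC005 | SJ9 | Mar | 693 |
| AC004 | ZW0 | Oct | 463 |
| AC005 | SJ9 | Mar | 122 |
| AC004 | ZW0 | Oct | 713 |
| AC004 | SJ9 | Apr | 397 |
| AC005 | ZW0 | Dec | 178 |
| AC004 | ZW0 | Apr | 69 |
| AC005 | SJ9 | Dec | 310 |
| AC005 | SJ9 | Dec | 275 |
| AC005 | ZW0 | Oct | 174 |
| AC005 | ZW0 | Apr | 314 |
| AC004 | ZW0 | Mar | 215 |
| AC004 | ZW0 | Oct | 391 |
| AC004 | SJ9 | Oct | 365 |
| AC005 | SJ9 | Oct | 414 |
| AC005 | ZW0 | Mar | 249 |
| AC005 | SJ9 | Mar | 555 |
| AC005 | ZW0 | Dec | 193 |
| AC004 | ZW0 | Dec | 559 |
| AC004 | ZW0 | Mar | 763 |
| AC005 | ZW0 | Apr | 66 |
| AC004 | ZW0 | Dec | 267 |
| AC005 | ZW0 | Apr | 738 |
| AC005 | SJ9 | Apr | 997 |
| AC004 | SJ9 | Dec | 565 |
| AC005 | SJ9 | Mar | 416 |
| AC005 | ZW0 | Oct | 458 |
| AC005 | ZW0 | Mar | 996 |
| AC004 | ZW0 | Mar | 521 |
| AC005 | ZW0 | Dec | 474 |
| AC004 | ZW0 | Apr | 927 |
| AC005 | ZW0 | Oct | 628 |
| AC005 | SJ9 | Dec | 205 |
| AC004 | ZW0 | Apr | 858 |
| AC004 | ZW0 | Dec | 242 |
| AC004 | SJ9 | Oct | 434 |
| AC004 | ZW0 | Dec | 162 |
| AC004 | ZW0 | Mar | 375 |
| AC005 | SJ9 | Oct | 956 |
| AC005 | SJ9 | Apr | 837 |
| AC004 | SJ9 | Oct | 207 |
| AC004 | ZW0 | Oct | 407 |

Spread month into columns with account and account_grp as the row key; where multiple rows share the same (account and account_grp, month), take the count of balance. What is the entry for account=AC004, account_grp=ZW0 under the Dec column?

Rows with account=AC004, account_grp=ZW0 and month=Dec: balance values are 559, 267, 242, 162.
4 rows match — count = 4.

4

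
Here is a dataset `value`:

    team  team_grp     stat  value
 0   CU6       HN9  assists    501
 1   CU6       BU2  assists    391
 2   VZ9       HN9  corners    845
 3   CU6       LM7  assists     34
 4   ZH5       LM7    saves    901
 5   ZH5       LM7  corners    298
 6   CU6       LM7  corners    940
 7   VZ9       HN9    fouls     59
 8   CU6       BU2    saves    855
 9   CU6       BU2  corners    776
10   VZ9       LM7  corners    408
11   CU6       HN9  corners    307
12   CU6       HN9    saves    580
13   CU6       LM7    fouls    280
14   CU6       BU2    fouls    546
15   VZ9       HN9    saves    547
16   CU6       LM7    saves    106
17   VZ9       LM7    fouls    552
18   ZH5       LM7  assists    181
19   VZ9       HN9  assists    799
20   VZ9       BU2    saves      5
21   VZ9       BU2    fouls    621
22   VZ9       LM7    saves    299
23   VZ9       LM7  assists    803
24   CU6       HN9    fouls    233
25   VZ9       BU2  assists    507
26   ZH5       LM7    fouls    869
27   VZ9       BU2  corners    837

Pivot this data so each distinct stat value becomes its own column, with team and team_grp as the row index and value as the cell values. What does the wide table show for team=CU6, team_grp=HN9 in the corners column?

307

Wide layout: rows indexed by team and team_grp, columns are the 4 distinct stat values (assists, corners, saves, fouls).
Cell (team=CU6, team_grp=HN9, stat=corners) draws from the long row where team=CU6, team_grp=HN9 and stat=corners, which has value=307.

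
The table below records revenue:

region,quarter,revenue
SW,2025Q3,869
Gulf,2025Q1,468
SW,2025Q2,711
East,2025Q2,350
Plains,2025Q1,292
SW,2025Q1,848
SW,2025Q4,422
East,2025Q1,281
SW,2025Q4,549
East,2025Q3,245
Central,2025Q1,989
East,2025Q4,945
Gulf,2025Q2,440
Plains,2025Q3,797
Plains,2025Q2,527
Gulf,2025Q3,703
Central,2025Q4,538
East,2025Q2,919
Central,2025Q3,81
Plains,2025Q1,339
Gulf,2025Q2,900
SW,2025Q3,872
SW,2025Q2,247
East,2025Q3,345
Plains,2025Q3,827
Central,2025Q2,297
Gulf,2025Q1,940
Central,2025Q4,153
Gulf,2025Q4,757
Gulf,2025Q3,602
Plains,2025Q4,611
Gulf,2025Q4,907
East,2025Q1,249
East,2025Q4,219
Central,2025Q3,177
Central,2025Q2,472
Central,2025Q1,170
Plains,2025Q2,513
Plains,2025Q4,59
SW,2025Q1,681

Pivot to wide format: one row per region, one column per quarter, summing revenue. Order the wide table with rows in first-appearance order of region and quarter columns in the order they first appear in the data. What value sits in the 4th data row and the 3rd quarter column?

With rows in first-appearance order of region, row 4 is region=Plains. quarter columns in first-appearance order: 2025Q3, 2025Q1, 2025Q2, 2025Q4; column 3 is 2025Q2.
Long rows with region=Plains, quarter=2025Q2: 527 + 513 = 1040.

1040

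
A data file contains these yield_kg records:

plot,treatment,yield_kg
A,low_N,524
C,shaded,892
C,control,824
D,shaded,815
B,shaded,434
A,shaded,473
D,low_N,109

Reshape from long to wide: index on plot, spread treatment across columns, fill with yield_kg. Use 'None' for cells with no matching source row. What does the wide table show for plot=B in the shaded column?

434

The long row with plot=B, treatment=shaded has yield_kg=434.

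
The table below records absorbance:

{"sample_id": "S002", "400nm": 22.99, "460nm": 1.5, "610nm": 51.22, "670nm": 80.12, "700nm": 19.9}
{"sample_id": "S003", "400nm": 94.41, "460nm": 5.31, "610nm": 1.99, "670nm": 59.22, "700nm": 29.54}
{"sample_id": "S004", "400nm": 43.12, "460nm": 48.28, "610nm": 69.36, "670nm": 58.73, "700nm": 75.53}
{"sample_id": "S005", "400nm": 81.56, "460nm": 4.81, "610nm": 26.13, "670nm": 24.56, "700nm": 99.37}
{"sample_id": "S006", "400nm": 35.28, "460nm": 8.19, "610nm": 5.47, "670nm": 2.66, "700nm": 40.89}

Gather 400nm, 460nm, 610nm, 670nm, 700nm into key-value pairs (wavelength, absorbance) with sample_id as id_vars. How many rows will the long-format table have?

5 sample_id values × 5 melted columns = 25 rows.

25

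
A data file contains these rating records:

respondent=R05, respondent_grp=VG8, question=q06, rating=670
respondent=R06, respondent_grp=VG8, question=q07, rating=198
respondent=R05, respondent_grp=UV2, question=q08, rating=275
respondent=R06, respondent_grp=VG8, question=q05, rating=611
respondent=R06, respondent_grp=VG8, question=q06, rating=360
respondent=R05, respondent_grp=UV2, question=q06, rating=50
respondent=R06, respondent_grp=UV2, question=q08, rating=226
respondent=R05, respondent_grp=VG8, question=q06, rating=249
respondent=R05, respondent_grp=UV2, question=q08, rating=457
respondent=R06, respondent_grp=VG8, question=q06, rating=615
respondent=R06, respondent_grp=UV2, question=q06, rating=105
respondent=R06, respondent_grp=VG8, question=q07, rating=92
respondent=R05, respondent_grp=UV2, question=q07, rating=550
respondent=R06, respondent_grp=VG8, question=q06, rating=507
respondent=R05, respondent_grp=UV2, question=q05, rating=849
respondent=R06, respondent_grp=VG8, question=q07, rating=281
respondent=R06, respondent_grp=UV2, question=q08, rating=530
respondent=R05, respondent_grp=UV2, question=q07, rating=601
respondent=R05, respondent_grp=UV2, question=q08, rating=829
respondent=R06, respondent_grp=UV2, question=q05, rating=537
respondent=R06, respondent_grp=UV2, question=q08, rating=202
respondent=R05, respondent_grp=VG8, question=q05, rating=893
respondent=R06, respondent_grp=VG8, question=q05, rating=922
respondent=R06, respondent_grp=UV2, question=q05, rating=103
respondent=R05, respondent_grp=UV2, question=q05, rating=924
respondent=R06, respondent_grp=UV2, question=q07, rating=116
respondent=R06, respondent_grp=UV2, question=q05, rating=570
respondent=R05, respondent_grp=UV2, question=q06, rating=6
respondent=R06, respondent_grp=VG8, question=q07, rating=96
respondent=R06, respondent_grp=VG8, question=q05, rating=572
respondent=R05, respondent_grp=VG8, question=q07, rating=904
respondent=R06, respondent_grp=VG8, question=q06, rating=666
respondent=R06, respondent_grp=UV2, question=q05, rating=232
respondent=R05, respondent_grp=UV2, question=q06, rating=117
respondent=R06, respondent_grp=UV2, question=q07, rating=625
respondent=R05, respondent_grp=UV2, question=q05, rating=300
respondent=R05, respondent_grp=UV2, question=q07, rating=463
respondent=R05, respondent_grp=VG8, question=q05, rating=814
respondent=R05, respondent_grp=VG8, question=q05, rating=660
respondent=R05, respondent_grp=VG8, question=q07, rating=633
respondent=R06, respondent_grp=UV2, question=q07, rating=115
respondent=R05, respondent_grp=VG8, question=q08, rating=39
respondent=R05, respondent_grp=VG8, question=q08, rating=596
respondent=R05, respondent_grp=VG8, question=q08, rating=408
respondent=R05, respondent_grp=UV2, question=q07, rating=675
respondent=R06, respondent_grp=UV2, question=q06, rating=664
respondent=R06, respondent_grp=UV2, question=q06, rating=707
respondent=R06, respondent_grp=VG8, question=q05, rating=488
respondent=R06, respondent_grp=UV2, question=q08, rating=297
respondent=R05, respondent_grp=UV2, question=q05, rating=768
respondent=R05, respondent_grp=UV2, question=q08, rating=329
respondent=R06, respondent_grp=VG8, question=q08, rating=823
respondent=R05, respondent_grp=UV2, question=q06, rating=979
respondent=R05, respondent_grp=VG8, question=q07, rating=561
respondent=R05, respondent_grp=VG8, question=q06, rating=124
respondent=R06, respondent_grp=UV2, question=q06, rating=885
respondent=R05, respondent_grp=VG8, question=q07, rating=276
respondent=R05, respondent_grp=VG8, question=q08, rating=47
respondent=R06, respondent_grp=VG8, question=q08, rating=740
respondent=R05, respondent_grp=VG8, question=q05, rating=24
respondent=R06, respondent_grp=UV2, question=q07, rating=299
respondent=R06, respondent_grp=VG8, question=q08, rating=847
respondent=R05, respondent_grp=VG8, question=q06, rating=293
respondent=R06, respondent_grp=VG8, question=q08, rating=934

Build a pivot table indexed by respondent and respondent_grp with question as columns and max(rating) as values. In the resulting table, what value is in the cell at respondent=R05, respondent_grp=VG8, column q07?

904

Rows with respondent=R05, respondent_grp=VG8 and question=q07: rating values are 904, 633, 561, 276.
max(904, 633, 561, 276) = 904.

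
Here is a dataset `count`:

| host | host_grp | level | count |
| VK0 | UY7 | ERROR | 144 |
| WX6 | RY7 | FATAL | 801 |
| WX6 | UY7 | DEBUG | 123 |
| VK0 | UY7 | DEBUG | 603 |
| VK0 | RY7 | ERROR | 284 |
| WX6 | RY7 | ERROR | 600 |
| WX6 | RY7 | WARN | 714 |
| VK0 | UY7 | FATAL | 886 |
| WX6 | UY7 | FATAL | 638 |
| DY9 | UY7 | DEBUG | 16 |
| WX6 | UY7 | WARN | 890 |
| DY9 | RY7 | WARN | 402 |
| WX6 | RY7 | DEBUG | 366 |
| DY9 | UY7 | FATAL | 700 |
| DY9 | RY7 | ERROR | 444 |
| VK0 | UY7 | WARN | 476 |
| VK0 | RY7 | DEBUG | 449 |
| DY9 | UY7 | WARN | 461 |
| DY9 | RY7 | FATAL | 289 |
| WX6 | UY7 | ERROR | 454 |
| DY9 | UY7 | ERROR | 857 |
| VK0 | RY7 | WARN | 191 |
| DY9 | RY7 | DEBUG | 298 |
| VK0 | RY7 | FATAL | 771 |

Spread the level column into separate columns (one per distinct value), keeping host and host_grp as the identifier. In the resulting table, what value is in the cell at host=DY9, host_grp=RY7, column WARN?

Wide layout: rows indexed by host and host_grp, columns are the 4 distinct level values (ERROR, FATAL, DEBUG, WARN).
Cell (host=DY9, host_grp=RY7, level=WARN) draws from the long row where host=DY9, host_grp=RY7 and level=WARN, which has count=402.

402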